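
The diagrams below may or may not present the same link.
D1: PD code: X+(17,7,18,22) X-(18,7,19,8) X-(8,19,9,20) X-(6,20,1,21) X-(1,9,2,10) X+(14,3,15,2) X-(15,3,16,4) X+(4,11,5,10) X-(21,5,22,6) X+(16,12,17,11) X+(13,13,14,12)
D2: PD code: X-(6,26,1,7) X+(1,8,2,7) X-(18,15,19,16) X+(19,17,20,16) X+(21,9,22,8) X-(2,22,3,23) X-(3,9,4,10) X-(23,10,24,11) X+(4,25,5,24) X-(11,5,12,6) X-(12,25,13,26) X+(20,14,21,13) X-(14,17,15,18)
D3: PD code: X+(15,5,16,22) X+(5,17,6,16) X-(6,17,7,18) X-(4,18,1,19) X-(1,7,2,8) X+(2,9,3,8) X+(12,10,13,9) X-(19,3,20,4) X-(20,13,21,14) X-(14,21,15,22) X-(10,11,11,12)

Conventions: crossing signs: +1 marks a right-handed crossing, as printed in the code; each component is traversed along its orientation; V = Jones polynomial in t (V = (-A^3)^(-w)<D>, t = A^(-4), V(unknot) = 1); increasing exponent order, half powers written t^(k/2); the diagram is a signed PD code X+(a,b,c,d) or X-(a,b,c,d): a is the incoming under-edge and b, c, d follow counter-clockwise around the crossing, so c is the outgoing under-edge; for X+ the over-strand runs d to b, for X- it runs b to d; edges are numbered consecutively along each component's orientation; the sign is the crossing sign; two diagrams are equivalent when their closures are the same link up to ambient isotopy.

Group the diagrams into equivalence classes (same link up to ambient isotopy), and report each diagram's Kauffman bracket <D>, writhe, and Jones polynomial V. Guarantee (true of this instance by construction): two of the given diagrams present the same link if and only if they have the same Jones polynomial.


grouping into links: {D1, D2, D3}
V(D1) = -t^(-5/2) - t^(-1/2)  (w -1, c 11, <D> = A^-1 + A^7)
V(D2) = -t^(-5/2) - t^(-1/2)  (w -3, c 13, <D> = A^-7 + A)
V(D3) = -t^(-5/2) - t^(-1/2)  [11 crossings, <D> = A^-7 + A, w = -3]
why: one V(t) for all 3 diagrams — one class (guaranteed)


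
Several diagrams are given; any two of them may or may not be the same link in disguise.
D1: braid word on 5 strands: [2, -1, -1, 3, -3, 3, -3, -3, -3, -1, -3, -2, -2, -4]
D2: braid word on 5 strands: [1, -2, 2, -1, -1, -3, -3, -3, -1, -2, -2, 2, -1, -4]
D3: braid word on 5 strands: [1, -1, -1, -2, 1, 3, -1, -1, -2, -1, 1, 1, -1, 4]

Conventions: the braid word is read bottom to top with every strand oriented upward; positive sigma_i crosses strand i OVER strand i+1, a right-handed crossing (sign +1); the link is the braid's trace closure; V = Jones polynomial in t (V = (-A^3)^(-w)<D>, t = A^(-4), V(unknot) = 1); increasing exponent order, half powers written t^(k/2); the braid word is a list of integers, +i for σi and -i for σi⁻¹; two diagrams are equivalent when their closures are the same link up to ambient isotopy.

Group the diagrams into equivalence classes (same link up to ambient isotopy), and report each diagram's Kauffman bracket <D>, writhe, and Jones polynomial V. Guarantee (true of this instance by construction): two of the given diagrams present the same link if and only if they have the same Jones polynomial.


classes: {D1, D2} | {D3}
V(D1) = t^-8 - 2t^-7 + t^-6 - 2t^-5 + 2t^-4 + t^-2  [14 crossings, <D> = A^-16 + 2A^-8 - 2A^-4 + 1 - 2A^4 + A^8, w = -8]
V(D2) = t^-8 - 2t^-7 + t^-6 - 2t^-5 + 2t^-4 + t^-2  [14 crossings, <D> = A^-16 + 2A^-8 - 2A^-4 + 1 - 2A^4 + A^8, w = -8]
V(D3) = -t^-4 + t^-3 + t^-1  [14 crossings, <D> = A^-2 + A^6 - A^10, w = -2]
note: V(t) takes 2 values over 3 diagrams, fixing the grouping


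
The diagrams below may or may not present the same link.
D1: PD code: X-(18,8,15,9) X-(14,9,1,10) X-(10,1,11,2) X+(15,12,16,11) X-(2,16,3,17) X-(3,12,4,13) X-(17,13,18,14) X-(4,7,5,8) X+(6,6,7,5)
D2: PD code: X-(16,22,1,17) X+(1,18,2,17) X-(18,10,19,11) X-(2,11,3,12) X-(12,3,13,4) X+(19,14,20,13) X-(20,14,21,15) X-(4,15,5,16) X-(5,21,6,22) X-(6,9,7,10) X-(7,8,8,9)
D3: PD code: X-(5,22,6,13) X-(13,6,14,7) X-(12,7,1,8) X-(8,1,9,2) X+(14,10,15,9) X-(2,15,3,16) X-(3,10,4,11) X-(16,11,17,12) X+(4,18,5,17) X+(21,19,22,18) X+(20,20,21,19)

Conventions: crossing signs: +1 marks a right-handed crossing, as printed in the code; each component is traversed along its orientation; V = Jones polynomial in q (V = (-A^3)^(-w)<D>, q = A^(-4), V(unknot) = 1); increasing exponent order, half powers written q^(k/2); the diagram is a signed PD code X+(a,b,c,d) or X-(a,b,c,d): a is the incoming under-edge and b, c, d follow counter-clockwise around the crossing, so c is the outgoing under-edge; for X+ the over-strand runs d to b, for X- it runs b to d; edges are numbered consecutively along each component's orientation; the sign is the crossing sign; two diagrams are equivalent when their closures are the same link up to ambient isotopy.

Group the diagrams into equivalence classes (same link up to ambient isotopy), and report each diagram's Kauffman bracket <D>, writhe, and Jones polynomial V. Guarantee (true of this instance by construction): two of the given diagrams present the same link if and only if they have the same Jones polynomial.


classes: {D1, D2, D3}
V(D1) = q^(-13/2) - q^(-11/2) + q^(-9/2) - 2q^(-7/2) - q^(-3/2)  [9 crossings, <D> = A^-9 + 2A^-1 - A^3 + A^7 - A^11, w = -5]
D2 (bracket A^-15 + 2A^-7 - A^-3 + A - A^5; 11 crossings at w = -7): V = q^(-13/2) - q^(-11/2) + q^(-9/2) - 2q^(-7/2) - q^(-3/2)
V(D3) = q^(-13/2) - q^(-11/2) + q^(-9/2) - 2q^(-7/2) - q^(-3/2)  (w -3, c 11, <D> = A^-3 + 2A^5 - A^9 + A^13 - A^17)
insight: one V(q) for all 3 diagrams — one class (guaranteed)


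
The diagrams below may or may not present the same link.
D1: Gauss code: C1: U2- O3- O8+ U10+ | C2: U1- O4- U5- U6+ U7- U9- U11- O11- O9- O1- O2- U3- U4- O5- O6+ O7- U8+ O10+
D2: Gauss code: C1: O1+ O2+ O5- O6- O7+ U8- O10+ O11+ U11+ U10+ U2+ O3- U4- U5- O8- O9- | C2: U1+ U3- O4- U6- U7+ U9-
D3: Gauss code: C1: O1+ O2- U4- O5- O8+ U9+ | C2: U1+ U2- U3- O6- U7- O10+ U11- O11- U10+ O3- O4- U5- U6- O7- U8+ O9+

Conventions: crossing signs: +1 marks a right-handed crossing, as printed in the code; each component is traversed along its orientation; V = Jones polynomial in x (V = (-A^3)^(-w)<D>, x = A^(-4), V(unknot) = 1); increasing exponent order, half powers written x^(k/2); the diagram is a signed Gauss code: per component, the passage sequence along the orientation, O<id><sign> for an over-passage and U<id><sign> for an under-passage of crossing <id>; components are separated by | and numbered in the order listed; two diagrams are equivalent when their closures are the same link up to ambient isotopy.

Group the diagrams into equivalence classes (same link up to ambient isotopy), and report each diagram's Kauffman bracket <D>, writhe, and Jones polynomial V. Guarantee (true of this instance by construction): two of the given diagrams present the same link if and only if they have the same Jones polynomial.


grouping into links: {D1, D3} | {D2}
V(D1) = x^(-11/2) - x^(-9/2) + x^(-7/2) - 2x^(-5/2) + x^(-3/2) - 2x^(-1/2)  (w -5, c 11, <D> = 2A^-13 - A^-9 + 2A^-5 - A^-1 + A^3 - A^7)
V(D2) = -x^(-5/2) - x^(-1/2)  [11 crossings, <D> = A^-1 + A^7, w = -1]
V(D3) = x^(-11/2) - x^(-9/2) + x^(-7/2) - 2x^(-5/2) + x^(-3/2) - 2x^(-1/2)  [11 crossings, <D> = 2A^-7 - A^-3 + 2A - A^5 + A^9 - A^13, w = -3]
why: V(x) takes 2 values over 3 diagrams, fixing the grouping


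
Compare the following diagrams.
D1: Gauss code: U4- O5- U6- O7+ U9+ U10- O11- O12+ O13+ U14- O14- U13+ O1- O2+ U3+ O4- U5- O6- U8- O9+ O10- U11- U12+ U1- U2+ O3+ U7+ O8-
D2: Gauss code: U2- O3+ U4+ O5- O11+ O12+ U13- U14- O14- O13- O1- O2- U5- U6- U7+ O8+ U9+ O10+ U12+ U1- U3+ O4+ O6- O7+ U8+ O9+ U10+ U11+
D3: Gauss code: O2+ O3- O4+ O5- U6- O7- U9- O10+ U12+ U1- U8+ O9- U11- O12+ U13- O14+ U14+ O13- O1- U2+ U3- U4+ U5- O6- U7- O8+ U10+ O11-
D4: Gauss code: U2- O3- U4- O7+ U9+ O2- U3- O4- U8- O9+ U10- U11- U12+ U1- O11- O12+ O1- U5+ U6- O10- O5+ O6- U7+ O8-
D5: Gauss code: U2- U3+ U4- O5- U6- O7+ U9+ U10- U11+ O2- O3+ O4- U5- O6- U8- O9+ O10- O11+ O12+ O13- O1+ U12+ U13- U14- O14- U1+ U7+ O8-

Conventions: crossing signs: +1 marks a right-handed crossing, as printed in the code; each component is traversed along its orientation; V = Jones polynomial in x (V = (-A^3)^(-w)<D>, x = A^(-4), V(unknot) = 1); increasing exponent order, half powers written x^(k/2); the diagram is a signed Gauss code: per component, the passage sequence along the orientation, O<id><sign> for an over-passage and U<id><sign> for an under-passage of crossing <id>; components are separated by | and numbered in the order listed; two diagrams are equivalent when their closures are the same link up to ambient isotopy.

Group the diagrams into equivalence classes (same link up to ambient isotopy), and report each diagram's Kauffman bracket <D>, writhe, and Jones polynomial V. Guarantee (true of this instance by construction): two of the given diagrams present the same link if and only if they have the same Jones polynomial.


grouping into links: {D1, D3, D4, D5} | {D2}
V(D1) = x^-5 - 2x^-4 + 2x^-3 - 2x^-2 + 2x^-1 - 1 + x  (w -2, c 14, <D> = A^-10 - A^-6 + 2A^-2 - 2A^2 + 2A^6 - 2A^10 + A^14)
V(D2) = x^2 + x^4 - x^5 + x^6 - x^7  (w +2, c 14, <D> = -A^-22 + A^-18 - A^-14 + A^-10 + A^-2)
V(D3) = x^-5 - 2x^-4 + 2x^-3 - 2x^-2 + 2x^-1 - 1 + x  (w -2, c 14, <D> = A^-10 - A^-6 + 2A^-2 - 2A^2 + 2A^6 - 2A^10 + A^14)
D4 (bracket A^-16 - A^-12 + 2A^-8 - 2A^-4 + 2 - 2A^4 + A^8; 12 crossings at w = -4): V = x^-5 - 2x^-4 + 2x^-3 - 2x^-2 + 2x^-1 - 1 + x
V(D5) = x^-5 - 2x^-4 + 2x^-3 - 2x^-2 + 2x^-1 - 1 + x  (w -2, c 14, <D> = A^-10 - A^-6 + 2A^-2 - 2A^2 + 2A^6 - 2A^10 + A^14)
why: V(x) takes 2 values over 5 diagrams, fixing the grouping


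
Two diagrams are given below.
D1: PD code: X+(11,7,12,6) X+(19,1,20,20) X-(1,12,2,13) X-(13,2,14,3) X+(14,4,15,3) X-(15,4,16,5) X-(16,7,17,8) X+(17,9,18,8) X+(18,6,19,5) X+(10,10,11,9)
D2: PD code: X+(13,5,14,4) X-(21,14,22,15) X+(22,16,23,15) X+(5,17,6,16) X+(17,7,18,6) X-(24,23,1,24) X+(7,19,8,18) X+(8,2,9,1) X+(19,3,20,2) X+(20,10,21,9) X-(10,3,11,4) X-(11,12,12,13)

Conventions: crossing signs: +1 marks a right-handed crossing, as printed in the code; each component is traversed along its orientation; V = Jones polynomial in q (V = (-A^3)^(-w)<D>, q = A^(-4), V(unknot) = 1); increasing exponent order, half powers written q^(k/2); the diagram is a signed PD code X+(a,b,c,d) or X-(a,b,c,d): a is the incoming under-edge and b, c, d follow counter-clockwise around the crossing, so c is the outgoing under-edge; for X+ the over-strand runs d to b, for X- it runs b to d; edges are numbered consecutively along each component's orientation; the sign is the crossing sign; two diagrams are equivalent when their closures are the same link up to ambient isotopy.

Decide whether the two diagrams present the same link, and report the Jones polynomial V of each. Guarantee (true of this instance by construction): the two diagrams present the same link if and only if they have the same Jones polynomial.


same link: no
V(D1) = 1  [10 crossings, <D> = A^6, w = +2]
D2 (bracket -A^-16 + A^-12 - A^-8 + A^-4 + A^4; 12 crossings at w = +4): V = q^2 + q^4 - q^5 + q^6 - q^7
note: 2 classes among 2 diagrams; unequal V(q) rules out equality


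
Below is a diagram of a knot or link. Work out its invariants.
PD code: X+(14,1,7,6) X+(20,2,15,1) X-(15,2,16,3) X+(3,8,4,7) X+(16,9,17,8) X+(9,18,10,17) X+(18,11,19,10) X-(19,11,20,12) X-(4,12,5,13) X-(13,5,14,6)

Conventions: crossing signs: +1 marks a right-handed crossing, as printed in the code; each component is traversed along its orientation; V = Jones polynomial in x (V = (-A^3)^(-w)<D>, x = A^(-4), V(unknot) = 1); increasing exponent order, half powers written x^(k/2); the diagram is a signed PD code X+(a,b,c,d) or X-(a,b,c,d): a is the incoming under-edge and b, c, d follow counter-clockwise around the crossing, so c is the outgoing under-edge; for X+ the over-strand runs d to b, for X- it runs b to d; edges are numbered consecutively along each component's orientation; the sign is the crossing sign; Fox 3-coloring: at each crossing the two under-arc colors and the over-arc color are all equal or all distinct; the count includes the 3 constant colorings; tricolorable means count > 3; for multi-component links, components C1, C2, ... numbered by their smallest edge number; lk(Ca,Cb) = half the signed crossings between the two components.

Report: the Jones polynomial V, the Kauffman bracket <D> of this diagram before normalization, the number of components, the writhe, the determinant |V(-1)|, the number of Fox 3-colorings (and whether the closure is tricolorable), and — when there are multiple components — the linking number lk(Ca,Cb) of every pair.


V = 1 + x + x^2 + x^3
<D> = A^-6 + A^-2 + A^2 + A^6 (w = +2)
3 components over 10 crossings, w = +2
lk(C1,C2): 0
lk(C1,C3) = 0
linking number lk(C2,C3) = +1
9 Fox colorings among 3^10, |V(-1)| = 0: tricolorable
why: w = +2 shifts under R1 moves; the (-A^3)^(-2) factor cancels that in V


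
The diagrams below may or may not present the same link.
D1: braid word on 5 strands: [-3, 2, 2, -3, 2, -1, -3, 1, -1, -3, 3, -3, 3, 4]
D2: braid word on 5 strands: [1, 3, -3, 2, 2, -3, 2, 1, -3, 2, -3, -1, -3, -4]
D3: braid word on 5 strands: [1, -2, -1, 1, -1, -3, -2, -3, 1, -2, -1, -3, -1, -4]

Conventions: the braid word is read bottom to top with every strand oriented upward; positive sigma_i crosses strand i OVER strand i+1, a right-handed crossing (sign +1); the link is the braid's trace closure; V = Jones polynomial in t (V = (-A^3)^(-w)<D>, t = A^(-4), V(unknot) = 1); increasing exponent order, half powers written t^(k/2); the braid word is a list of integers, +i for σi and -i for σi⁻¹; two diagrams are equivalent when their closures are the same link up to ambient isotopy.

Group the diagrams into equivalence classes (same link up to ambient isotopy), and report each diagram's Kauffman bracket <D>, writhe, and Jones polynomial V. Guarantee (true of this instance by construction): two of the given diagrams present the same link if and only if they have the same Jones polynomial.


equivalence classes: {D1} | {D2} | {D3}
D1 (bracket -A^-12 + 2A^-8 - 2A^-4 + 3 - 2A^4 + 2A^8 - A^12; 14 crossings at w = 0): V = -t^-3 + 2t^-2 - 2t^-1 + 3 - 2t + 2t^2 - t^3
V(D2) = t^-4 - 3t^-3 + 5t^-2 - 6t^-1 + 7 - 6t + 5t^2 - 3t^3 + t^4  [14 crossings, <D> = A^-16 - 3A^-12 + 5A^-8 - 6A^-4 + 7 - 6A^4 + 5A^8 - 3A^12 + A^16, w = 0]
D3 (bracket A^-16 + A^-8 - A^-4 + 1 - A^4; 14 crossings at w = -8): V = -t^-7 + t^-6 - t^-5 + t^-4 + t^-2
key observation: V(t) takes 3 values over 3 diagrams, fixing the grouping


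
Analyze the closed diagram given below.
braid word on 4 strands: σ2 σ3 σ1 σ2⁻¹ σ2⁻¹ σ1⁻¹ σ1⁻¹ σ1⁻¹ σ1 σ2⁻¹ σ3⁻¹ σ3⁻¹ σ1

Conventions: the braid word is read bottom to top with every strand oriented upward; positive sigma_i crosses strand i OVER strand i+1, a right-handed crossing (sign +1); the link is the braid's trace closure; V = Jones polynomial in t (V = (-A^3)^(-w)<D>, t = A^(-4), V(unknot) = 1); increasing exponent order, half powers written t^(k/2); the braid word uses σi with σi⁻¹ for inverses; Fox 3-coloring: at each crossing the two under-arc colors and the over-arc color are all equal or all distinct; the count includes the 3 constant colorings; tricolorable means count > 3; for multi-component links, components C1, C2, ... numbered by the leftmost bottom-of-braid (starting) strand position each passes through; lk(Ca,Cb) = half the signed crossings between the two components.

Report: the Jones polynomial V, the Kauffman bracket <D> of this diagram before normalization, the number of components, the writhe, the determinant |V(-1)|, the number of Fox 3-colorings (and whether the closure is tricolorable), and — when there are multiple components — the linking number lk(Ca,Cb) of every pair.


V(t) = t^-7 - 2t^-6 + 2t^-5 - 3t^-4 + 3t^-3 - 2t^-2 + 2t^-1
bracket: -2A^-5 + 2A^-1 - 3A^3 + 3A^7 - 2A^11 + 2A^15 - A^19, w = -3
1 component, writhe -3, over 13 crossings
det 15, colorings 9 of 3^13 — tricolorable
observation: |V(-1)| = 15: so tricolorable, since 3 divides 15


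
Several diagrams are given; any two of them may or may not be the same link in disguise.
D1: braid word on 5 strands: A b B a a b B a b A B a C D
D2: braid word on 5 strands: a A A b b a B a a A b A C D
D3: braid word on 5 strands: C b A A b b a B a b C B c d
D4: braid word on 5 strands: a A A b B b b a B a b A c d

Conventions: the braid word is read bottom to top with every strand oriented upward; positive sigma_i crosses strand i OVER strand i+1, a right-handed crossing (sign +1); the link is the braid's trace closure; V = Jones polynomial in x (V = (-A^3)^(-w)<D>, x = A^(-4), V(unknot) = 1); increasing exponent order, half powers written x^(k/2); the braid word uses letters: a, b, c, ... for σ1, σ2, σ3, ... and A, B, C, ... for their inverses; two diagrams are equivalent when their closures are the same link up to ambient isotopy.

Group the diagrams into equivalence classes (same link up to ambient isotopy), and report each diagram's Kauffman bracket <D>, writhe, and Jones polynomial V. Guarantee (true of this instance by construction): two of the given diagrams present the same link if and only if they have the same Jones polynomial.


grouping into links: {D1} | {D2, D3, D4}
V(D1) = x + x^3 - x^4  (w 0, c 14, <D> = -A^-16 + A^-12 + A^-4)
D2 (bracket -A^-20 + A^-16 - A^-12 + 2A^-8 - A^-4 + 2 - A^4; 14 crossings at w = 0): V = -x^-1 + 2 - x + 2x^2 - x^3 + x^4 - x^5
D3 (bracket -A^-14 + A^-10 - A^-6 + 2A^-2 - A^2 + 2A^6 - A^10; 14 crossings at w = +2): V = -x^-1 + 2 - x + 2x^2 - x^3 + x^4 - x^5
V(D4) = -x^-1 + 2 - x + 2x^2 - x^3 + x^4 - x^5  (w +4, c 14, <D> = -A^-8 + A^-4 - 1 + 2A^4 - A^8 + 2A^12 - A^16)
why: 2 classes among 4 diagrams; unequal V(x) rules out equality


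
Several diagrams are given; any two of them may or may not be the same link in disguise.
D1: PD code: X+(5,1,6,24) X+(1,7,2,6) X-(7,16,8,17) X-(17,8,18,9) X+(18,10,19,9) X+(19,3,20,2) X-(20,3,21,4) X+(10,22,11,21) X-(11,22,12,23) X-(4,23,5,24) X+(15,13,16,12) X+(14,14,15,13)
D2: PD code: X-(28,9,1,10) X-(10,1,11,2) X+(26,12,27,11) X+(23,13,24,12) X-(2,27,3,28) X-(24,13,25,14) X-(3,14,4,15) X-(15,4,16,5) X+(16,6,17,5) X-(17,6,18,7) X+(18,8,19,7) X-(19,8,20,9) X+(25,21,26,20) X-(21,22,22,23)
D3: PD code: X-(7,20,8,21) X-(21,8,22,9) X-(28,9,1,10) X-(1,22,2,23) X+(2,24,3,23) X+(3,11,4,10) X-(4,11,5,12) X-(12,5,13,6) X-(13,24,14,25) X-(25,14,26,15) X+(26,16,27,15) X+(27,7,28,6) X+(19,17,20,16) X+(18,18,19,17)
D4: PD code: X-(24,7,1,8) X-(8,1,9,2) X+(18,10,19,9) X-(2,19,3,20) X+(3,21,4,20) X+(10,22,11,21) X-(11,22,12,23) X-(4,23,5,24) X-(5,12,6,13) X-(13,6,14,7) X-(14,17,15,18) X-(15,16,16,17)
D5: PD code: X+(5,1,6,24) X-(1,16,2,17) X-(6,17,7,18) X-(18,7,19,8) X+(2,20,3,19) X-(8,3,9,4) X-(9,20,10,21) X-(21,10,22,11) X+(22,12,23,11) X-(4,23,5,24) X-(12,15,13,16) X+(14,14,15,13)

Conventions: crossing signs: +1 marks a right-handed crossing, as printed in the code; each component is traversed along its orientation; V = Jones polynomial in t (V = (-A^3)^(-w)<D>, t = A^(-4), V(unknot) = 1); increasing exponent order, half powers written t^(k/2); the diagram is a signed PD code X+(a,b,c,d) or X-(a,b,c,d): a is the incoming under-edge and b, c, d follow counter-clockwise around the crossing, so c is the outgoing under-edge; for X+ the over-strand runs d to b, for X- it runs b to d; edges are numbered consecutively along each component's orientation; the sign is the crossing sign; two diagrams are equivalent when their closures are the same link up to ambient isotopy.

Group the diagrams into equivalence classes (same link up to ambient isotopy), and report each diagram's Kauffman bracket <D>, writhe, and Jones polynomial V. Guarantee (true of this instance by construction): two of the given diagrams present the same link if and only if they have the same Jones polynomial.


classes: {D1} | {D2, D3, D4, D5}
V(D1) = 1  [12 crossings, <D> = A^6, w = +2]
D2 (bracket A^-8 - A^-4 + 2 - A^4 + A^8 - A^12; 14 crossings at w = -4): V = -t^-6 + t^-5 - t^-4 + 2t^-3 - t^-2 + t^-1
V(D3) = -t^-6 + t^-5 - t^-4 + 2t^-3 - t^-2 + t^-1  (w -2, c 14, <D> = A^-2 - A^2 + 2A^6 - A^10 + A^14 - A^18)
V(D4) = -t^-6 + t^-5 - t^-4 + 2t^-3 - t^-2 + t^-1  [12 crossings, <D> = A^-14 - A^-10 + 2A^-6 - A^-2 + A^2 - A^6, w = -6]
V(D5) = -t^-6 + t^-5 - t^-4 + 2t^-3 - t^-2 + t^-1  (w -4, c 12, <D> = A^-8 - A^-4 + 2 - A^4 + A^8 - A^12)
note: 2 classes among 5 diagrams; unequal V(t) rules out equality


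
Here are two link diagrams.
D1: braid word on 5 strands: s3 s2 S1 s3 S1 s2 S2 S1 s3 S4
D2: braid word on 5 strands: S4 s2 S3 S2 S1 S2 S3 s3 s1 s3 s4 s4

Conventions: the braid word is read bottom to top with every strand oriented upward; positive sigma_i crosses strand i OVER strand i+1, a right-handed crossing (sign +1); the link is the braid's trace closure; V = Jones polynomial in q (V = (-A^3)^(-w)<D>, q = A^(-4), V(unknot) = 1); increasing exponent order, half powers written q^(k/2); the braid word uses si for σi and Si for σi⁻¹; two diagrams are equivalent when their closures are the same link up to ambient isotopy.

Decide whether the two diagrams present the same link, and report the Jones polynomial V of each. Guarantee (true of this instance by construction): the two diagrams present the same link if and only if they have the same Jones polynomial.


same link: no
V(D1) = -q^-3 + q^-2 - q^-1 + 3 - q + q^2 - q^3  [10 crossings, <D> = -A^-12 + A^-8 - A^-4 + 3 - A^4 + A^8 - A^12, w = 0]
V(D2) = 1  [12 crossings, <D> = 1, w = 0]
insight: V(q) takes 2 values over 2 diagrams, fixing the grouping


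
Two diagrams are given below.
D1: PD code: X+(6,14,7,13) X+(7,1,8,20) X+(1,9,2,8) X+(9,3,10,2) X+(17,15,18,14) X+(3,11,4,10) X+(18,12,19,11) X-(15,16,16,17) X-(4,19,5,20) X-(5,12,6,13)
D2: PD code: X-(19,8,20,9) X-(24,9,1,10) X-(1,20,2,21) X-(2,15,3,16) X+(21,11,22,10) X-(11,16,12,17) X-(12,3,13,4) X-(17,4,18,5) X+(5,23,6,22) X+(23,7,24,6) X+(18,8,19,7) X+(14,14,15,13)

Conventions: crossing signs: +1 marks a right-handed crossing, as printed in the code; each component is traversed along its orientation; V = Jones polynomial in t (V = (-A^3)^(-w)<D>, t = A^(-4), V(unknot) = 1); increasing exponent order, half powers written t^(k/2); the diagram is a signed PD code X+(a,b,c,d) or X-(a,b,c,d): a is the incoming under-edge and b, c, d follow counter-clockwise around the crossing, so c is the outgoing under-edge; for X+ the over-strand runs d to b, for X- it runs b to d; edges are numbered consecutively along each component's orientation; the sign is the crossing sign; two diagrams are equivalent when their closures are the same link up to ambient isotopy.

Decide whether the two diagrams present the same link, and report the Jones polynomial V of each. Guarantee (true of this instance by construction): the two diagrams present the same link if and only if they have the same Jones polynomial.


equivalent: no
V(D1) = t + t^3 - t^4  (w +4, c 10, <D> = -A^-4 + 1 + A^8)
V(D2) = t^-5 - 2t^-4 + 2t^-3 - 2t^-2 + 2t^-1 - 1 + t  (w -2, c 12, <D> = A^-10 - A^-6 + 2A^-2 - 2A^2 + 2A^6 - 2A^10 + A^14)
why: 2 classes among 2 diagrams; unequal V(t) rules out equality


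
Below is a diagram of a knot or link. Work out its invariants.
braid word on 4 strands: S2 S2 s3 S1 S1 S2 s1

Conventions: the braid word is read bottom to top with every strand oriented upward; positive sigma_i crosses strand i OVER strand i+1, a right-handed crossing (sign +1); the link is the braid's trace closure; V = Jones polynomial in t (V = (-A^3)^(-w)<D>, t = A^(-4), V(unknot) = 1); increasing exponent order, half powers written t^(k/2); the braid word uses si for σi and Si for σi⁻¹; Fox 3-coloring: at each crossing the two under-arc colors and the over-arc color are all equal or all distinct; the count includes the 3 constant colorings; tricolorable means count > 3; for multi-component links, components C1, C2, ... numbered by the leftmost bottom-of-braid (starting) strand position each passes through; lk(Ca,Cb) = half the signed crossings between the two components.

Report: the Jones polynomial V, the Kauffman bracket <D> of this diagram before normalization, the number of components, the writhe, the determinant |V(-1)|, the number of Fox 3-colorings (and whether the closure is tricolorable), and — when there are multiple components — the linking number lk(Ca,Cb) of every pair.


V = -t^-6 + t^-5 - t^-4 + 2t^-3 - t^-2 + t^-1
<D> = -A^-5 + A^-1 - 2A^3 + A^7 - A^11 + A^15 (w = -3)
1 component over 7 crossings, w = -3
3 Fox colorings among 3^7, |V(-1)| = 7: not tricolorable
why: |V(-1)| = 7: so not tricolorable, since 3 does not divide 7


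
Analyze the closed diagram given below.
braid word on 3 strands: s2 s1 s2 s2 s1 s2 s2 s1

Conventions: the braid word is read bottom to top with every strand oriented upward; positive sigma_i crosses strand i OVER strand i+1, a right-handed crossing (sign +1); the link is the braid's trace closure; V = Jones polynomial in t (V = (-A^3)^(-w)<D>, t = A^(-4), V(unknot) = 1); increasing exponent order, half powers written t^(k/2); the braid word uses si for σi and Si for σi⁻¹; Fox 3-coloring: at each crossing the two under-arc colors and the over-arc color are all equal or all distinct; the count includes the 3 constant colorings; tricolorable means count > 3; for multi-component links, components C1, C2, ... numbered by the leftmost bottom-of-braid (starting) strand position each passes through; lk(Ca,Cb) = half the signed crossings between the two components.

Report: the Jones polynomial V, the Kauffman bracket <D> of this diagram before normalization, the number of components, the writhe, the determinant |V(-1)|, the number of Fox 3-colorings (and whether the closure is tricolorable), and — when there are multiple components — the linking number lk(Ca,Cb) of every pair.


V = t^3 + t^5 - t^8
<D> = -A^-8 + A^4 + A^12 (w = +8)
1 component over 8 crossings, w = +8
9 Fox colorings among 3^8, |V(-1)| = 3: tricolorable
why: w = +8 shifts under R1 moves; the (-A^3)^(-8) factor cancels that in V


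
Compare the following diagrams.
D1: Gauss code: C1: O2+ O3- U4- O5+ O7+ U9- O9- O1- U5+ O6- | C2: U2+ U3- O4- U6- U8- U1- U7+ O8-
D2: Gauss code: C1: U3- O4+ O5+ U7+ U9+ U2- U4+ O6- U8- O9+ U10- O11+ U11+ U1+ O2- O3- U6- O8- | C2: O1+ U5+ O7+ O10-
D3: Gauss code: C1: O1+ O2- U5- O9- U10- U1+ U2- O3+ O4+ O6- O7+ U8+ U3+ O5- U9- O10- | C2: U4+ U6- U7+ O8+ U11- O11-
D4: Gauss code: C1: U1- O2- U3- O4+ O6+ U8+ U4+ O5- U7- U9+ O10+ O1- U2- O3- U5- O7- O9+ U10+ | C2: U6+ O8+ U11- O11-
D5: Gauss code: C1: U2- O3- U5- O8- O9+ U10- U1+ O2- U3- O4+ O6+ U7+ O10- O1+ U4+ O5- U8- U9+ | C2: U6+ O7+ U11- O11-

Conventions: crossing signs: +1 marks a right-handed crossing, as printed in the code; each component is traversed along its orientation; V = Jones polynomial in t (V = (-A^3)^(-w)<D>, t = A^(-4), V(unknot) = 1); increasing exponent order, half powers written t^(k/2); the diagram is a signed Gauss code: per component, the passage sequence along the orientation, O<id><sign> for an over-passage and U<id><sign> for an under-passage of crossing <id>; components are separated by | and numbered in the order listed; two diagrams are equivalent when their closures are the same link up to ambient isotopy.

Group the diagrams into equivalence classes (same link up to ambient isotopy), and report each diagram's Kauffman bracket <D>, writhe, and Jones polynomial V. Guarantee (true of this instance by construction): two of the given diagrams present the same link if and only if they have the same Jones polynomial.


classes: {D1} | {D2, D3, D4, D5}
V(D1) = -t^(-5/2) - t^(-1/2)  [9 crossings, <D> = A^-7 + A, w = -3]
V(D2) = t^(-7/2) - t^(-5/2) + t^(-3/2) - 2t^(-1/2) - t^(3/2)  [11 crossings, <D> = A^-3 + 2A^5 - A^9 + A^13 - A^17, w = +1]
D3 (bracket A^-9 + 2A^-1 - A^3 + A^7 - A^11; 11 crossings at w = -1): V = t^(-7/2) - t^(-5/2) + t^(-3/2) - 2t^(-1/2) - t^(3/2)
V(D4) = t^(-7/2) - t^(-5/2) + t^(-3/2) - 2t^(-1/2) - t^(3/2)  [11 crossings, <D> = A^-9 + 2A^-1 - A^3 + A^7 - A^11, w = -1]
V(D5) = t^(-7/2) - t^(-5/2) + t^(-3/2) - 2t^(-1/2) - t^(3/2)  (w -1, c 11, <D> = A^-9 + 2A^-1 - A^3 + A^7 - A^11)
note: 2 values of V(t) split the 5 diagrams


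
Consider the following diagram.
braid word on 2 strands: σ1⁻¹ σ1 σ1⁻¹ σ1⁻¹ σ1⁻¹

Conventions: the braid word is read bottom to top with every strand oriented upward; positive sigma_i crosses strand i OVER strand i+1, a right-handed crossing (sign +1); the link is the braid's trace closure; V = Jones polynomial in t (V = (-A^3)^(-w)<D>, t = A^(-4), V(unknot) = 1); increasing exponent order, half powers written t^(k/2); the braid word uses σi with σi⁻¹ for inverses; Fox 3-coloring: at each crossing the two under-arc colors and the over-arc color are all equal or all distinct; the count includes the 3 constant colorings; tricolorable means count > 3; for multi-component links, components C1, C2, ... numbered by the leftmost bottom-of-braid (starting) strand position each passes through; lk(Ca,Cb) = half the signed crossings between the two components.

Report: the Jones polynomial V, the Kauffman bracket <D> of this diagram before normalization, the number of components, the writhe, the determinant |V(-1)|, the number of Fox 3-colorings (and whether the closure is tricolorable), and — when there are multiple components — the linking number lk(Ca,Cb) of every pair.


V(t) = -t^-4 + t^-3 + t^-1
bracket: -A^-5 - A^3 + A^7, w = -3
1 component, writhe -3, over 5 crossings
det 3, colorings 9 of 3^5 — tricolorable
observation: a (2,3) torus form — a single generator 3 times


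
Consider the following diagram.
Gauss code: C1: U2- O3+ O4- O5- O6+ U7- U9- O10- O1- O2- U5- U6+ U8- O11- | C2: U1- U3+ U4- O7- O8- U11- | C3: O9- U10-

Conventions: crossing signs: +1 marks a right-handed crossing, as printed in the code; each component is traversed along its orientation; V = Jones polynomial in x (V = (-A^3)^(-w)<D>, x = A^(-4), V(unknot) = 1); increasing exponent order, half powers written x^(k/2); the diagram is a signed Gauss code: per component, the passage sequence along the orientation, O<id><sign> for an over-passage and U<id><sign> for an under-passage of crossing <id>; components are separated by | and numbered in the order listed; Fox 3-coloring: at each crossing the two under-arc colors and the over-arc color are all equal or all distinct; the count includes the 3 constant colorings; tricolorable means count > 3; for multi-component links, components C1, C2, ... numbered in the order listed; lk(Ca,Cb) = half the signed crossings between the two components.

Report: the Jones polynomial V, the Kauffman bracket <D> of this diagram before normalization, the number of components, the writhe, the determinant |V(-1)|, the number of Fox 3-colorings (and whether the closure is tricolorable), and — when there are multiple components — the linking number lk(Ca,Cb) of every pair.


V(x) = x^-8 - x^-7 + 2x^-6 - x^-5 + 2x^-4 + x^-2
bracket: -A^-13 - 2A^-5 + A^-1 - 2A^3 + A^7 - A^11, w = -7
3 components, writhe -7, over 11 crossings
lk(C1,C2) = -2
linking number lk(C1,C3) = -1
lk(C2,C3): 0
det 8, colorings 3 of 3^11 — not tricolorable
observation: w = -7 (over 11 crossings) is diagram-only; (-A^3)^(7) removes it from V


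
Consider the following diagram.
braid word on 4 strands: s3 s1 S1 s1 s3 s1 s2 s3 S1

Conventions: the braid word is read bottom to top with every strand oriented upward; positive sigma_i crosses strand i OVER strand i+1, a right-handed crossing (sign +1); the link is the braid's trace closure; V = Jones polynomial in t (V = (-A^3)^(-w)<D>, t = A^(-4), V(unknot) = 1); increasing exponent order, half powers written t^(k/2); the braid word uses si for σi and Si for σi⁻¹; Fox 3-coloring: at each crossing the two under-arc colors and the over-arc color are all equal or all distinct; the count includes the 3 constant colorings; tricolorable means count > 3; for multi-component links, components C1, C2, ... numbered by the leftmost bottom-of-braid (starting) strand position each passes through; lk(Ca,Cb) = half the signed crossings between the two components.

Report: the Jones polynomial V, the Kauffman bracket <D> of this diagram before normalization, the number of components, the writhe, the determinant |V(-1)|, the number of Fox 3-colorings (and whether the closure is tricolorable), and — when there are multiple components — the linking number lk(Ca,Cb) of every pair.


V = t + t^3 - t^4
<D> = A^-1 - A^3 - A^11 (w = +5)
1 component over 9 crossings, w = +5
9 Fox colorings among 3^9, |V(-1)| = 3: tricolorable
why: |V(-1)| = 3: so tricolorable, since 3 divides 3


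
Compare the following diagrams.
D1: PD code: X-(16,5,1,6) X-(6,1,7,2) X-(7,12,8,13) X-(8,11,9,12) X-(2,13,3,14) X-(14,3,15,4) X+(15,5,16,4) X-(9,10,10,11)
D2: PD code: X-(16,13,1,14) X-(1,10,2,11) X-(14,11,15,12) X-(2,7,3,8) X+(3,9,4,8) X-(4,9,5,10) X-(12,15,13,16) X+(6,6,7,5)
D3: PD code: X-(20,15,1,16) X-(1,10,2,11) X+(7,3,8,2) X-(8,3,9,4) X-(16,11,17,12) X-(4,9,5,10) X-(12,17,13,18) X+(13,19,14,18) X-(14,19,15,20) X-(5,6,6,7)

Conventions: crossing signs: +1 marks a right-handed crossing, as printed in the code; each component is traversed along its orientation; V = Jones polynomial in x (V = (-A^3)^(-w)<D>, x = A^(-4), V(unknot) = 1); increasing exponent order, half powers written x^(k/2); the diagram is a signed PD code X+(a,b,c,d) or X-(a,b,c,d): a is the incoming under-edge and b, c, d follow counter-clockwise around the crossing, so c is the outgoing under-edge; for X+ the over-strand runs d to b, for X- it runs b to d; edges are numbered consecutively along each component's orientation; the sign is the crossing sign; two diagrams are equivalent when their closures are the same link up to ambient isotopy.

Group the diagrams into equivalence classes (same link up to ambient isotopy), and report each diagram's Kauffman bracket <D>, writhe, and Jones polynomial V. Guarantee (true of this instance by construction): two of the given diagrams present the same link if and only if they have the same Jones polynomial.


equivalence classes: {D1, D2, D3}
D1 (bracket A^-14 + A^-6 - A^-2; 8 crossings at w = -6): V = -x^-4 + x^-3 + x^-1
D2 (bracket A^-8 + 1 - A^4; 8 crossings at w = -4): V = -x^-4 + x^-3 + x^-1
V(D3) = -x^-4 + x^-3 + x^-1  [10 crossings, <D> = A^-14 + A^-6 - A^-2, w = -6]
key observation: all 3 diagrams share one V(x), hence one class


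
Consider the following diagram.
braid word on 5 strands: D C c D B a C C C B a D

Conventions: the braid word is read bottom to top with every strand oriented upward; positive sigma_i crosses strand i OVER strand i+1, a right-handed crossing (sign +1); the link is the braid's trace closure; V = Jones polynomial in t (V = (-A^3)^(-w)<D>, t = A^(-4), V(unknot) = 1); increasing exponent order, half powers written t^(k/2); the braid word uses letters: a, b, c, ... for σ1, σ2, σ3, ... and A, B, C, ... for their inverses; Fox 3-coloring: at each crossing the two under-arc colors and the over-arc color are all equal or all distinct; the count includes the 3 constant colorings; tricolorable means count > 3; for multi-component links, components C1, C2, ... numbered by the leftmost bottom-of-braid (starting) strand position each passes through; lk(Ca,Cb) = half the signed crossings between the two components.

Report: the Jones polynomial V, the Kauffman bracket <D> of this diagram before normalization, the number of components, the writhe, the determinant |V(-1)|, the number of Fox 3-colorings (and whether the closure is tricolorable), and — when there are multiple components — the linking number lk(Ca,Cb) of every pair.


Jones polynomial: V(t) = t^-10 - 3t^-9 + 4t^-8 - 6t^-7 + 8t^-6 - 7t^-5 + 6t^-4 - 5t^-3 + 3t^-2 - t^-1 + 1
<D> = A^-18 - A^-14 + 3A^-10 - 5A^-6 + 6A^-2 - 7A^2 + 8A^6 - 6A^10 + 4A^14 - 3A^18 + A^22; writhe -6
components 1, writhe -6 (12 crossings)
3-colorings: 27 of 3^12, det 45 — tricolorable
note: w = -6 shifts under R1 moves; the (-A^3)^(6) factor cancels that in V


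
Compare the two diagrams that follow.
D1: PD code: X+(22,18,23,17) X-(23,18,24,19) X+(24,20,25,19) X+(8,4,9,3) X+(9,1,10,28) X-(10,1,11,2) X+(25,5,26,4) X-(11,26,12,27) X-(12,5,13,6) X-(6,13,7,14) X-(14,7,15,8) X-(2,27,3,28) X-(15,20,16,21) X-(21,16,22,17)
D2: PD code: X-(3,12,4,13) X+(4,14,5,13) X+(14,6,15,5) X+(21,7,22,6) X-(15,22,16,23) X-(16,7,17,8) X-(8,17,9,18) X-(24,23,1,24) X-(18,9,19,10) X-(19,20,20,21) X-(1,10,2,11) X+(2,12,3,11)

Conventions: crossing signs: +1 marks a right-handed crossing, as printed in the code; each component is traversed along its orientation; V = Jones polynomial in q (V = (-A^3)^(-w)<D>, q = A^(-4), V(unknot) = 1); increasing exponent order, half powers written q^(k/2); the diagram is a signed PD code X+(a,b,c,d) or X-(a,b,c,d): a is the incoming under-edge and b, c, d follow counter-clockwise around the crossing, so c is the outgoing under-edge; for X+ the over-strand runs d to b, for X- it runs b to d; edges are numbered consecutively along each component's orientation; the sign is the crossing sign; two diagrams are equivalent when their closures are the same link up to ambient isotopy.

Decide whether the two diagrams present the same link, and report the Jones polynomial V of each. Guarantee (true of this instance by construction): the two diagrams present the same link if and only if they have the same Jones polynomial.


equivalent: yes
V(D1) = -q^-4 + q^-3 + q^-1  (w -4, c 14, <D> = A^-8 + 1 - A^4)
V(D2) = -q^-4 + q^-3 + q^-1  [12 crossings, <D> = A^-8 + 1 - A^4, w = -4]
key observation: all 2 diagrams share one V(q), hence one class


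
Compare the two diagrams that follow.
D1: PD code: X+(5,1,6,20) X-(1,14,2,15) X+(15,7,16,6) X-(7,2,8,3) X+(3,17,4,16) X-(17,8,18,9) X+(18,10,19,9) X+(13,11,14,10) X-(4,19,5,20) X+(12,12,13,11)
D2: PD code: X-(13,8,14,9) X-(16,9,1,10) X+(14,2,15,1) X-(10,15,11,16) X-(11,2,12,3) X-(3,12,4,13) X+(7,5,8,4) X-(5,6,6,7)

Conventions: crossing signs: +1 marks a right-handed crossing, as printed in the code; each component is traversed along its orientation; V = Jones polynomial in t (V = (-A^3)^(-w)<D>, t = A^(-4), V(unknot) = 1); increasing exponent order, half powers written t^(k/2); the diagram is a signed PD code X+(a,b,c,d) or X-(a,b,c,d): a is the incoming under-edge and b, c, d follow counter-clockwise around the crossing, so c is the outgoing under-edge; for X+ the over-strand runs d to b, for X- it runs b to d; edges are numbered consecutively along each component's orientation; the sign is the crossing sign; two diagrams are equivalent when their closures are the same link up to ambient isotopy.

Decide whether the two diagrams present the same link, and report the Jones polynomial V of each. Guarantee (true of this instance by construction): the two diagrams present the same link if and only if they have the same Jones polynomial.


same link: no
V(D1) = t^-2 - t^-1 + 1 - t + t^2  [10 crossings, <D> = A^-2 - A^2 + A^6 - A^10 + A^14, w = +2]
D2 (bracket A^-8 - A^-4 + 2 - A^4 + A^8 - A^12; 8 crossings at w = -4): V = -t^-6 + t^-5 - t^-4 + 2t^-3 - t^-2 + t^-1
note: 2 classes among 2 diagrams; unequal V(t) rules out equality


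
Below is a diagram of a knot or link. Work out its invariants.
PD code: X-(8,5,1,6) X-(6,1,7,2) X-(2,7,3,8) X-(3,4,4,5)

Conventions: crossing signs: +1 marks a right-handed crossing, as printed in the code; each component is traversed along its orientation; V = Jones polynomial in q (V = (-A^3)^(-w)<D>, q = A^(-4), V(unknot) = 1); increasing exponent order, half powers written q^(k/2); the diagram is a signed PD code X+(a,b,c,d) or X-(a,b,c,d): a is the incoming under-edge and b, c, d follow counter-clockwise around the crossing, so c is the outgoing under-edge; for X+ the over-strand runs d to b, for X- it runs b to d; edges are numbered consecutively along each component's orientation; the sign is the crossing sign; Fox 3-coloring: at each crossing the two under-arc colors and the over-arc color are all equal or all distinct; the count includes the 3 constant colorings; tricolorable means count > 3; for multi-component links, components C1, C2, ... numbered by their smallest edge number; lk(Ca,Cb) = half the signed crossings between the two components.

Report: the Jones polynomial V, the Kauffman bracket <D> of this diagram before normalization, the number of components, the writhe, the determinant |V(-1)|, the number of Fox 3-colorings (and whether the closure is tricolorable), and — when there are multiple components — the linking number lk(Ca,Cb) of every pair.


Jones polynomial: V(q) = -q^-4 + q^-3 + q^-1
<D> = A^-8 + 1 - A^4; writhe -4
components 1, writhe -4 (4 crossings)
3-colorings: 9 of 3^4, det 3 — tricolorable
note: the span of V is 3, forcing >= 3 crossings in any diagram
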